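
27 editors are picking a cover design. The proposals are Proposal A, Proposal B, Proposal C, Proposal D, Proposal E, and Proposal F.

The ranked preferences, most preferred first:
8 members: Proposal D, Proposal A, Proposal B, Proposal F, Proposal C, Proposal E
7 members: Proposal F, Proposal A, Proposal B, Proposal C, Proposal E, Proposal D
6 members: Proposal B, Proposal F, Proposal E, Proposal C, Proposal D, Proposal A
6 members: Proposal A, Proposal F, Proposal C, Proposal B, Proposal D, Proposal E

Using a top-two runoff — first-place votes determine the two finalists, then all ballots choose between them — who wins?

Proposal F

Round 1 first-place votes: Proposal A 6, Proposal B 6, Proposal C 0, Proposal D 8, Proposal E 0, Proposal F 7. Proposal D and Proposal F advance.
Runoff: Proposal D is ranked above Proposal F on 8 ballots, Proposal F above Proposal D on 19.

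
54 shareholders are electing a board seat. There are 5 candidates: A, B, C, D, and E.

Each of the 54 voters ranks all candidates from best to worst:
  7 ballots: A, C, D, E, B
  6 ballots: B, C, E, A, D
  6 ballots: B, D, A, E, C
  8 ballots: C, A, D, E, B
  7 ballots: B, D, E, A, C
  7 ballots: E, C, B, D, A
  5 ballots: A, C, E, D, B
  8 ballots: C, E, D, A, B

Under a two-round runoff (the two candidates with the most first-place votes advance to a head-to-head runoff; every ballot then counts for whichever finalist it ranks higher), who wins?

C

Round 1 first-place votes: A 12, B 19, C 16, D 0, E 7. B and C advance.
Runoff: B is ranked above C on 19 ballots, C above B on 35.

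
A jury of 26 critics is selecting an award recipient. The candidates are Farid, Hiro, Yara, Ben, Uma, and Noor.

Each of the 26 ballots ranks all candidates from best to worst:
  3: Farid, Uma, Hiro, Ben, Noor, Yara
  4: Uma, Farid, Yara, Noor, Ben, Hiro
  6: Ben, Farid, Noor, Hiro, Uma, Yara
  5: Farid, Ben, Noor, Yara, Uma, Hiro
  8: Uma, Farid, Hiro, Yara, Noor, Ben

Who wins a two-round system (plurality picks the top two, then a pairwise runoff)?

Farid

Round 1 first-place votes: Farid 8, Hiro 0, Yara 0, Ben 6, Uma 12, Noor 0. Uma and Farid advance.
Runoff: Uma is ranked above Farid on 12 ballots, Farid above Uma on 14.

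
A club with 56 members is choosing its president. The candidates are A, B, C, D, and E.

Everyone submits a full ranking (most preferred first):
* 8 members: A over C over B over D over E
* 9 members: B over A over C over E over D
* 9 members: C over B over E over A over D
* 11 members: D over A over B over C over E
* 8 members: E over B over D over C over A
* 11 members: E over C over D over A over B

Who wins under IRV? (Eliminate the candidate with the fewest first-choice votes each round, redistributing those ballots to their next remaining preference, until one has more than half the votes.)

Round 1: A 8, B 9, C 9, D 11, E 19. A eliminated.
Round 2: B 9, C 17, D 11, E 19. B eliminated.
Round 3: C 26, D 11, E 19. D eliminated.
Round 4: C 37, E 19. C has a majority (≥29).

C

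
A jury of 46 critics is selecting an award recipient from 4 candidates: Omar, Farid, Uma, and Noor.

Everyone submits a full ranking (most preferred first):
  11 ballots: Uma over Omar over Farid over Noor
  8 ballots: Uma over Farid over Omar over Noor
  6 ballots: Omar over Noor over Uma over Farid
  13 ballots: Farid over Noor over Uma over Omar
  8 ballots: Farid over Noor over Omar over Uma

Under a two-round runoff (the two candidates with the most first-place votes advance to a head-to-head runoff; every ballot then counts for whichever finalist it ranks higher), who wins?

Round 1 first-place votes: Omar 6, Farid 21, Uma 19, Noor 0. Farid and Uma advance.
Runoff: Farid is ranked above Uma on 21 ballots, Uma above Farid on 25.

Uma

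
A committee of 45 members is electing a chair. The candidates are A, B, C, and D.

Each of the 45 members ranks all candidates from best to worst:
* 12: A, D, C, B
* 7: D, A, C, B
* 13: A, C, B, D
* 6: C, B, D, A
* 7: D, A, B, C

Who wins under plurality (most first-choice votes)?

A

First-place votes: A 25, B 0, C 6, D 14.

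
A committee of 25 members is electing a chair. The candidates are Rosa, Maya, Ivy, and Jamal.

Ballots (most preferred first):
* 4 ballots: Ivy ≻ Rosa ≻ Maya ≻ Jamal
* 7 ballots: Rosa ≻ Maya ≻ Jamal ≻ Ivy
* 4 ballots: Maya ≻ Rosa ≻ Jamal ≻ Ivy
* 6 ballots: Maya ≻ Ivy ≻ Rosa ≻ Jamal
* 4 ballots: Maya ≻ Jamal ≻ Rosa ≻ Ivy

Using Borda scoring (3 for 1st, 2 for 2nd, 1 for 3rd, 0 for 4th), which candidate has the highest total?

Maya

Rosa: 4×2 + 7×3 + 4×2 + 6×1 + 4×1 = 47
Maya: 4×1 + 7×2 + 4×3 + 6×3 + 4×3 = 60
Ivy: 4×3 + 7×0 + 4×0 + 6×2 + 4×0 = 24
Jamal: 4×0 + 7×1 + 4×1 + 6×0 + 4×2 = 19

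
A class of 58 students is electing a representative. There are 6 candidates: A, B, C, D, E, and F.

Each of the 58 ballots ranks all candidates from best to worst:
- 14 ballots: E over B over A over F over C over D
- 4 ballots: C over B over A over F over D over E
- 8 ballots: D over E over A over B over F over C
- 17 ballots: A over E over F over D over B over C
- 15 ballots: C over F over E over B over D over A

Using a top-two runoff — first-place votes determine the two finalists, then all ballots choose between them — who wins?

Round 1 first-place votes: A 17, B 0, C 19, D 8, E 14, F 0. C and A advance.
Runoff: C is ranked above A on 19 ballots, A above C on 39.

A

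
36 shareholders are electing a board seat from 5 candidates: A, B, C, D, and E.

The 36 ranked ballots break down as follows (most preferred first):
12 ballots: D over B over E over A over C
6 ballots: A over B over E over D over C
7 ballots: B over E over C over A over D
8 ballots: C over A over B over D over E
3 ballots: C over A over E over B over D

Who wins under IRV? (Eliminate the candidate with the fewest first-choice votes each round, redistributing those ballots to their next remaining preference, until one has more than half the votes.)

B

Round 1: A 6, B 7, C 11, D 12, E 0. E eliminated.
Round 2: A 6, B 7, C 11, D 12. A eliminated.
Round 3: B 13, C 11, D 12. C eliminated.
Round 4: B 24, D 12. B has a majority (≥19).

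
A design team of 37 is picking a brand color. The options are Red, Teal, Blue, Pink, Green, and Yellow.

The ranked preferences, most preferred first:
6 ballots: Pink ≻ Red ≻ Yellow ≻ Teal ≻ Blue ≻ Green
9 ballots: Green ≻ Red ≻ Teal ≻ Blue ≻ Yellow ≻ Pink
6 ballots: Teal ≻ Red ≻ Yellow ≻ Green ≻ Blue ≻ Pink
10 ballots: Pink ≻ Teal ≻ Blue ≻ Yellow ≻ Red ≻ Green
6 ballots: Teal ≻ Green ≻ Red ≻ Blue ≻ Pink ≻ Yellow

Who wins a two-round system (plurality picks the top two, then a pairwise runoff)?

Round 1 first-place votes: Red 0, Teal 12, Blue 0, Pink 16, Green 9, Yellow 0. Pink and Teal advance.
Runoff: Pink is ranked above Teal on 16 ballots, Teal above Pink on 21.

Teal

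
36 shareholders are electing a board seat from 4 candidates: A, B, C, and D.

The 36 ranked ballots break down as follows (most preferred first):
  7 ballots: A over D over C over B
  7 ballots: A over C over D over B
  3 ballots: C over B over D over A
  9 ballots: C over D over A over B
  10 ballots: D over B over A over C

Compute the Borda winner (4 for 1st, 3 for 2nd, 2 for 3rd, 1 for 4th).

D

A: 7×4 + 7×4 + 3×1 + 9×2 + 10×2 = 97
B: 7×1 + 7×1 + 3×3 + 9×1 + 10×3 = 62
C: 7×2 + 7×3 + 3×4 + 9×4 + 10×1 = 93
D: 7×3 + 7×2 + 3×2 + 9×3 + 10×4 = 108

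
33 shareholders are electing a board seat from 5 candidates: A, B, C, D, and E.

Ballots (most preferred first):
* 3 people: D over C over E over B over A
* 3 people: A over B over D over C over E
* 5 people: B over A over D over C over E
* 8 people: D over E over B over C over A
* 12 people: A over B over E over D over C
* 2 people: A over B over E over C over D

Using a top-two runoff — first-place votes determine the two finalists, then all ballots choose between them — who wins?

A

Round 1 first-place votes: A 17, B 5, C 0, D 11, E 0. A and D advance.
Runoff: A is ranked above D on 22 ballots, D above A on 11.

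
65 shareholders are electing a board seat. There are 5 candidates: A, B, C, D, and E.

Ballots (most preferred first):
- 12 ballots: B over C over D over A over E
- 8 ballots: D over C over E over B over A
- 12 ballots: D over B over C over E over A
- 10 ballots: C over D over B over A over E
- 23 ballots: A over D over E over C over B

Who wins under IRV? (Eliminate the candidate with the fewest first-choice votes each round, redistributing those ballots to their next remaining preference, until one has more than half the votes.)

D

Round 1: A 23, B 12, C 10, D 20, E 0. E eliminated.
Round 2: A 23, B 12, C 10, D 20. C eliminated.
Round 3: A 23, B 12, D 30. B eliminated.
Round 4: A 23, D 42. D has a majority (≥33).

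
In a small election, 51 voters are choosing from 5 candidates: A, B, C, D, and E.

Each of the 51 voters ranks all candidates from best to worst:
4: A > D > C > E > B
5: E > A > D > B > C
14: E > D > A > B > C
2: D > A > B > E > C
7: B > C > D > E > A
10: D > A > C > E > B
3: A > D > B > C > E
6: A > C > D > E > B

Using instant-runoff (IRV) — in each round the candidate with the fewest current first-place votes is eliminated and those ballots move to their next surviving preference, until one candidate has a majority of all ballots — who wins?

D

Round 1: A 13, B 7, C 0, D 12, E 19. C eliminated.
Round 2: A 13, B 7, D 12, E 19. B eliminated.
Round 3: A 13, D 19, E 19. A eliminated.
Round 4: D 32, E 19. D has a majority (≥26).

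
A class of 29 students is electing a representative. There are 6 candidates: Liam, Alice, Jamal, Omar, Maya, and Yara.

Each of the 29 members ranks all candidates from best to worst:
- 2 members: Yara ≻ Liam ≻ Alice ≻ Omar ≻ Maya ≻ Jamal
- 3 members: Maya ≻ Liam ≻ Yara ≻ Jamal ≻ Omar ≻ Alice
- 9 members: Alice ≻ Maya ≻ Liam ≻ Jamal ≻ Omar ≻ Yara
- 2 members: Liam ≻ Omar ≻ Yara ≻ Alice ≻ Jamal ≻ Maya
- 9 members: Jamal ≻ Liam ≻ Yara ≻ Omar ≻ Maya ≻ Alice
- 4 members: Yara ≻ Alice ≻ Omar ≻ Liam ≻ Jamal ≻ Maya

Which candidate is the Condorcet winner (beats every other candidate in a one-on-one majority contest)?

Liam

Liam vs Alice: 16–13
Liam vs Jamal: 20–9
Liam vs Omar: 25–4
Liam vs Maya: 17–12
Liam vs Yara: 23–6
Liam beats every other candidate.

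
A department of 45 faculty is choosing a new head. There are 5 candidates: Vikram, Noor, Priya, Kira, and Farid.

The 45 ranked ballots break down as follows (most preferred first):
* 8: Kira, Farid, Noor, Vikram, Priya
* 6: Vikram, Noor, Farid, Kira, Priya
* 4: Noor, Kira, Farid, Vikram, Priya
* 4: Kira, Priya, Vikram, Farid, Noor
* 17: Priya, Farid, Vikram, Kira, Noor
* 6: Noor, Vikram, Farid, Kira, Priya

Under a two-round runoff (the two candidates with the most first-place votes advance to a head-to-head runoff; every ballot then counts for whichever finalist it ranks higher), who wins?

Round 1 first-place votes: Vikram 6, Noor 10, Priya 17, Kira 12, Farid 0. Priya and Kira advance.
Runoff: Priya is ranked above Kira on 17 ballots, Kira above Priya on 28.

Kira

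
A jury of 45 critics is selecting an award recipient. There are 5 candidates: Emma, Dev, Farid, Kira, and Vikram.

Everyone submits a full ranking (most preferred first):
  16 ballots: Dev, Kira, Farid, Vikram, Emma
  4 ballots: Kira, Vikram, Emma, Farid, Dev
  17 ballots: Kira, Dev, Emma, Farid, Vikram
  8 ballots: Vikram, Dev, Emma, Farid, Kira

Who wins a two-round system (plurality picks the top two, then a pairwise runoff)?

Round 1 first-place votes: Emma 0, Dev 16, Farid 0, Kira 21, Vikram 8. Kira and Dev advance.
Runoff: Kira is ranked above Dev on 21 ballots, Dev above Kira on 24.

Dev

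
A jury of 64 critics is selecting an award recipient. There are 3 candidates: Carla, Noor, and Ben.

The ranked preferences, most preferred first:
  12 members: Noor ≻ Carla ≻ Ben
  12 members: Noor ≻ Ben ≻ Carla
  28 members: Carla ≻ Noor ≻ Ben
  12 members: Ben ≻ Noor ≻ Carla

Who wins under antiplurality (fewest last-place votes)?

Noor

Last-place votes: Carla 24, Noor 0, Ben 40.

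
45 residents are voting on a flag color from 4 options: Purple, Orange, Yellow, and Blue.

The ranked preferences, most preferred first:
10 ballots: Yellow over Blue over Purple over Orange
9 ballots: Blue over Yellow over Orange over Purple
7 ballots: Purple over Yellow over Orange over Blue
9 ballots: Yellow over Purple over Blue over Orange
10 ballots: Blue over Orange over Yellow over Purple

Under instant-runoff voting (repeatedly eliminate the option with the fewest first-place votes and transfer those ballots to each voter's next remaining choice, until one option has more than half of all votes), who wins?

Round 1: Purple 7, Orange 0, Yellow 19, Blue 19. Orange eliminated.
Round 2: Purple 7, Yellow 19, Blue 19. Purple eliminated.
Round 3: Yellow 26, Blue 19. Yellow has a majority (≥23).

Yellow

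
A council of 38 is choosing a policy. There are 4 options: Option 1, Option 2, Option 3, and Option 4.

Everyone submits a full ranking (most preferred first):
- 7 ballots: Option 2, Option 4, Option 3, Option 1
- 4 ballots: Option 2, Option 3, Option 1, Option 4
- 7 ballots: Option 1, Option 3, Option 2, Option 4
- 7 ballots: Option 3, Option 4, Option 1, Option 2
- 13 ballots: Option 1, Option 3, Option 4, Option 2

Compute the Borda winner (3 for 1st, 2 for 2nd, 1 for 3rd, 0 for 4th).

Option 3

Option 1: 7×0 + 4×1 + 7×3 + 7×1 + 13×3 = 71
Option 2: 7×3 + 4×3 + 7×1 + 7×0 + 13×0 = 40
Option 3: 7×1 + 4×2 + 7×2 + 7×3 + 13×2 = 76
Option 4: 7×2 + 4×0 + 7×0 + 7×2 + 13×1 = 41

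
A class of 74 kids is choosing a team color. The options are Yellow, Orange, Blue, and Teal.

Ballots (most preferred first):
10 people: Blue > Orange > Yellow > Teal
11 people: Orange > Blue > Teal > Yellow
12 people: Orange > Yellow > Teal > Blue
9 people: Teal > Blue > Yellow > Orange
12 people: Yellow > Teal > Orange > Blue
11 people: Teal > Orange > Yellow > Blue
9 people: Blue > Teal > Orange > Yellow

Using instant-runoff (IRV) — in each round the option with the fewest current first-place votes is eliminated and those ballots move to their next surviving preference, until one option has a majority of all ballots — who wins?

Round 1: Yellow 12, Orange 23, Blue 19, Teal 20. Yellow eliminated.
Round 2: Orange 23, Blue 19, Teal 32. Blue eliminated.
Round 3: Orange 33, Teal 41. Teal has a majority (≥38).

Teal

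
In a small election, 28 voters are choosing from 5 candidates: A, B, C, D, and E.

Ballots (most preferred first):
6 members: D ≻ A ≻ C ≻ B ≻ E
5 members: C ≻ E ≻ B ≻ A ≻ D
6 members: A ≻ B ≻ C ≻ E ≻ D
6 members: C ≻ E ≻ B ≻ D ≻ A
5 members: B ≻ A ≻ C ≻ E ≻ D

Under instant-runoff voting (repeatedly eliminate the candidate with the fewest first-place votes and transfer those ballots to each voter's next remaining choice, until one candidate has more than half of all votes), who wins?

A

Round 1: A 6, B 5, C 11, D 6, E 0. E eliminated.
Round 2: A 6, B 5, C 11, D 6. B eliminated.
Round 3: A 11, C 11, D 6. D eliminated.
Round 4: A 17, C 11. A has a majority (≥15).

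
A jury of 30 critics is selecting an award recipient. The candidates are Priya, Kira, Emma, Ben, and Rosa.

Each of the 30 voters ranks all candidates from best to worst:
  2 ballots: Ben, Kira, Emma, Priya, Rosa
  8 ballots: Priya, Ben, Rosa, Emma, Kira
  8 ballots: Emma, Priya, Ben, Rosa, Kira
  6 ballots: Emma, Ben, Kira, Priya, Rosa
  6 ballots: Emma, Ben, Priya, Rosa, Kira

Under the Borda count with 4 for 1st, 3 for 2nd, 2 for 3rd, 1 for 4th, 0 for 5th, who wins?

Priya: 2×1 + 8×4 + 8×3 + 6×1 + 6×2 = 76
Kira: 2×3 + 8×0 + 8×0 + 6×2 + 6×0 = 18
Emma: 2×2 + 8×1 + 8×4 + 6×4 + 6×4 = 92
Ben: 2×4 + 8×3 + 8×2 + 6×3 + 6×3 = 84
Rosa: 2×0 + 8×2 + 8×1 + 6×0 + 6×1 = 30

Emma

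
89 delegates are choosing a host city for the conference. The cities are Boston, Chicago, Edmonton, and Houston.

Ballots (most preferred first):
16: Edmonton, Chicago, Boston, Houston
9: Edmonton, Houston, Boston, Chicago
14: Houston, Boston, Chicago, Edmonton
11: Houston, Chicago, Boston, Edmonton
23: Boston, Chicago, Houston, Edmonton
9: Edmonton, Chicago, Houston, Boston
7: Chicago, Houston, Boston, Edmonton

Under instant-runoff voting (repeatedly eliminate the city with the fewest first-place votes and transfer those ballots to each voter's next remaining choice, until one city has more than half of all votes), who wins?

Round 1: Boston 23, Chicago 7, Edmonton 34, Houston 25. Chicago eliminated.
Round 2: Boston 23, Edmonton 34, Houston 32. Boston eliminated.
Round 3: Edmonton 34, Houston 55. Houston has a majority (≥45).

Houston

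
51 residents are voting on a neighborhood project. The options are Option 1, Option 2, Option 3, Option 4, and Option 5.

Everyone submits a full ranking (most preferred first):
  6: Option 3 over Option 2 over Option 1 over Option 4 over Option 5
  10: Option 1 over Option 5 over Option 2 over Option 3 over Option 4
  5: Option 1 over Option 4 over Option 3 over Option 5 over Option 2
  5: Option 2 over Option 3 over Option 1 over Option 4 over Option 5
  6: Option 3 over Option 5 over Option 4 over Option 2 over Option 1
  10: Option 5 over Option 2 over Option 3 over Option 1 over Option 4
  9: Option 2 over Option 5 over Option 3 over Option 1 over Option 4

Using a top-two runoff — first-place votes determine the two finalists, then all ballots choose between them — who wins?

Option 2

Round 1 first-place votes: Option 1 15, Option 2 14, Option 3 12, Option 4 0, Option 5 10. Option 1 and Option 2 advance.
Runoff: Option 1 is ranked above Option 2 on 15 ballots, Option 2 above Option 1 on 36.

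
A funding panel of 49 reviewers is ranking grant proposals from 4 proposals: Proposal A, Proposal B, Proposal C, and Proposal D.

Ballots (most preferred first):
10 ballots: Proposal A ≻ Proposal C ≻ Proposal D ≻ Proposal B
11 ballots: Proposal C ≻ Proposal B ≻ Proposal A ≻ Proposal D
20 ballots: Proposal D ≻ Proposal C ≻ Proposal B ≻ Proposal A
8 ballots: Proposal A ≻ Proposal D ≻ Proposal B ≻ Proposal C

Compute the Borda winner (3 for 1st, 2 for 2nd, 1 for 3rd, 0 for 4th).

Proposal C

Proposal A: 10×3 + 11×1 + 20×0 + 8×3 = 65
Proposal B: 10×0 + 11×2 + 20×1 + 8×1 = 50
Proposal C: 10×2 + 11×3 + 20×2 + 8×0 = 93
Proposal D: 10×1 + 11×0 + 20×3 + 8×2 = 86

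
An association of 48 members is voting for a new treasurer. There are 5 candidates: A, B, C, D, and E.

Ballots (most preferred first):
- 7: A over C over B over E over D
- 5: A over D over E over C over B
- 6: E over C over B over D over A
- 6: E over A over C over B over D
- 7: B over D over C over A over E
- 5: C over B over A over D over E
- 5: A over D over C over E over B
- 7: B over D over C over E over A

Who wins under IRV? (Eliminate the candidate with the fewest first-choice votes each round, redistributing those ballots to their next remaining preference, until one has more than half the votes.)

Round 1: A 17, B 14, C 5, D 0, E 12. D eliminated.
Round 2: A 17, B 14, C 5, E 12. C eliminated.
Round 3: A 17, B 19, E 12. E eliminated.
Round 4: A 23, B 25. B has a majority (≥25).

B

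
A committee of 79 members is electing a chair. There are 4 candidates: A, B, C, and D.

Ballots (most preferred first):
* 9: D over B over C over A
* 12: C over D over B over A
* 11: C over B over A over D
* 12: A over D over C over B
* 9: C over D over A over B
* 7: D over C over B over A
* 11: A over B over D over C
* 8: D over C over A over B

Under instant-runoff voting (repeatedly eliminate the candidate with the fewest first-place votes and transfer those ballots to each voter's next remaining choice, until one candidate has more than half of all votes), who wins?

Round 1: A 23, B 0, C 32, D 24. B eliminated.
Round 2: A 23, C 32, D 24. A eliminated.
Round 3: C 32, D 47. D has a majority (≥40).

D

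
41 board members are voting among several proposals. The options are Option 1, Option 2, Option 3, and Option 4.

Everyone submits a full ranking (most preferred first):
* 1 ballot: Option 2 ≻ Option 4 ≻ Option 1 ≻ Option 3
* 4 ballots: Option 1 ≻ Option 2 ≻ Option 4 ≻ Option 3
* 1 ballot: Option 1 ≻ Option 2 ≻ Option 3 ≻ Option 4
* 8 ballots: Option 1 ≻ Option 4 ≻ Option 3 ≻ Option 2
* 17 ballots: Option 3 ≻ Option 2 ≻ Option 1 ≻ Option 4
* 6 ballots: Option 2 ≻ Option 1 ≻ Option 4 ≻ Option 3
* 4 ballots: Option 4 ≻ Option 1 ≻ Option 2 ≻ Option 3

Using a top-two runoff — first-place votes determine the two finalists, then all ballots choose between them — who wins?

Round 1 first-place votes: Option 1 13, Option 2 7, Option 3 17, Option 4 4. Option 3 and Option 1 advance.
Runoff: Option 3 is ranked above Option 1 on 17 ballots, Option 1 above Option 3 on 24.

Option 1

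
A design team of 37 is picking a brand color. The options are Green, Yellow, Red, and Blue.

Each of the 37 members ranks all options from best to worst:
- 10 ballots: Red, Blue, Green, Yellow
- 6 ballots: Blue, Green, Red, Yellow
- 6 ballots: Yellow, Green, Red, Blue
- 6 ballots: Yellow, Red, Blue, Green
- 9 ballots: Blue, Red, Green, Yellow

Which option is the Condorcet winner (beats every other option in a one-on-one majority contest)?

Red

Red vs Green: 25–12
Red vs Yellow: 25–12
Red vs Blue: 22–15
Red beats every other option.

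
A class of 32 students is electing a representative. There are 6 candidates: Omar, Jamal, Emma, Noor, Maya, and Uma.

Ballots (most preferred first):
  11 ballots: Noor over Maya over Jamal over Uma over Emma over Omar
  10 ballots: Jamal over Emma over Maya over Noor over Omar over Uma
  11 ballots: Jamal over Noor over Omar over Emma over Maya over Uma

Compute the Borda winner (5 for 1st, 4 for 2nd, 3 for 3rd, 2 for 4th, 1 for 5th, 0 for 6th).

Jamal

Omar: 11×0 + 10×1 + 11×3 = 43
Jamal: 11×3 + 10×5 + 11×5 = 138
Emma: 11×1 + 10×4 + 11×2 = 73
Noor: 11×5 + 10×2 + 11×4 = 119
Maya: 11×4 + 10×3 + 11×1 = 85
Uma: 11×2 + 10×0 + 11×0 = 22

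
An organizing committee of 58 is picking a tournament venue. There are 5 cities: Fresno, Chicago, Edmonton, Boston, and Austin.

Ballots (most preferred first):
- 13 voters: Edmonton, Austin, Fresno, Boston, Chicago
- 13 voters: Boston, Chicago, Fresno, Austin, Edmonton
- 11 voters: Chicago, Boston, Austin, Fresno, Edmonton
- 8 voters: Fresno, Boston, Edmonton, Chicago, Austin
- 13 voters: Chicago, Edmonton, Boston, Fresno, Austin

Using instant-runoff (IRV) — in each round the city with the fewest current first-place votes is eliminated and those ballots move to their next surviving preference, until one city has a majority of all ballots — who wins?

Boston

Round 1: Fresno 8, Chicago 24, Edmonton 13, Boston 13, Austin 0. Austin eliminated.
Round 2: Fresno 8, Chicago 24, Edmonton 13, Boston 13. Fresno eliminated.
Round 3: Chicago 24, Edmonton 13, Boston 21. Edmonton eliminated.
Round 4: Chicago 24, Boston 34. Boston has a majority (≥30).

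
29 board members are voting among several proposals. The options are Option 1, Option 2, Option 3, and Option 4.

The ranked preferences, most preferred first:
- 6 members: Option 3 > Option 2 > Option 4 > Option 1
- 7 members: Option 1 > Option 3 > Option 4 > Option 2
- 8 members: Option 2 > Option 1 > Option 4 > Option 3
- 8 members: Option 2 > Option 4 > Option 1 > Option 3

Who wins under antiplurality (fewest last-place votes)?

Last-place votes: Option 1 6, Option 2 7, Option 3 16, Option 4 0.

Option 4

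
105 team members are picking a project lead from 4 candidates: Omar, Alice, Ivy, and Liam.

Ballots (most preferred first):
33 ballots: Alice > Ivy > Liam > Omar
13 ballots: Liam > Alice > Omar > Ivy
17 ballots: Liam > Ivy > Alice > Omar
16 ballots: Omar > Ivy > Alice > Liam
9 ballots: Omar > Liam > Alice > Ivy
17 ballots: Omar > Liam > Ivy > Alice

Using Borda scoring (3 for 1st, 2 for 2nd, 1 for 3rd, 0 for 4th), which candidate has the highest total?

Liam

Omar: 33×0 + 13×1 + 17×0 + 16×3 + 9×3 + 17×3 = 139
Alice: 33×3 + 13×2 + 17×1 + 16×1 + 9×1 + 17×0 = 167
Ivy: 33×2 + 13×0 + 17×2 + 16×2 + 9×0 + 17×1 = 149
Liam: 33×1 + 13×3 + 17×3 + 16×0 + 9×2 + 17×2 = 175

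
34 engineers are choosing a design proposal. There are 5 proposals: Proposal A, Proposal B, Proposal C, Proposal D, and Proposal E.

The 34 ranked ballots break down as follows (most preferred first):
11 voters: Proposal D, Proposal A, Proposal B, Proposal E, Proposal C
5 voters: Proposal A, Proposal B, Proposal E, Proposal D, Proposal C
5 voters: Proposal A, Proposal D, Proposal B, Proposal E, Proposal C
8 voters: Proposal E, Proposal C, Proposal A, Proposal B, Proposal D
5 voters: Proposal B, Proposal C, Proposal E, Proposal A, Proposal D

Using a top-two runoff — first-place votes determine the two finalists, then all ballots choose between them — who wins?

Proposal A

Round 1 first-place votes: Proposal A 10, Proposal B 5, Proposal C 0, Proposal D 11, Proposal E 8. Proposal D and Proposal A advance.
Runoff: Proposal D is ranked above Proposal A on 11 ballots, Proposal A above Proposal D on 23.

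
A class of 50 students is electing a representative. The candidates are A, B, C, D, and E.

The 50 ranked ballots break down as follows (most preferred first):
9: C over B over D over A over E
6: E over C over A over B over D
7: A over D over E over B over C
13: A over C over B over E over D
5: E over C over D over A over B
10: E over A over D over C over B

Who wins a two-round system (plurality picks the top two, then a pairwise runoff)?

A

Round 1 first-place votes: A 20, B 0, C 9, D 0, E 21. E and A advance.
Runoff: E is ranked above A on 21 ballots, A above E on 29.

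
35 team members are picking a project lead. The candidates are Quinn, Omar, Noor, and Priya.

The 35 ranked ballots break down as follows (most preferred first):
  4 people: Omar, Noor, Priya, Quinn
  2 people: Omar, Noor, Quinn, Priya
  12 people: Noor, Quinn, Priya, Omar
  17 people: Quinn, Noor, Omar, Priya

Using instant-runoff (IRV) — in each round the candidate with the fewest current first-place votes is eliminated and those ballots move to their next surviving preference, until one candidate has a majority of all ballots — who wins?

Round 1: Quinn 17, Omar 6, Noor 12, Priya 0. Priya eliminated.
Round 2: Quinn 17, Omar 6, Noor 12. Omar eliminated.
Round 3: Quinn 17, Noor 18. Noor has a majority (≥18).

Noor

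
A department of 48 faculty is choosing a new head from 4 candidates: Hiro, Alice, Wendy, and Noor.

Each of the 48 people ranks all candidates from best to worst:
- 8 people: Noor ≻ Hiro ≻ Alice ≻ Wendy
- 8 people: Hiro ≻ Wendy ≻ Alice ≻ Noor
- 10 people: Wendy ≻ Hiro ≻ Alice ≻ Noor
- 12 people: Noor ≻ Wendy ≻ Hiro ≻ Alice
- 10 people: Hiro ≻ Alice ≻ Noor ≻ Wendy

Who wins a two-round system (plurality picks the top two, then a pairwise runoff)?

Hiro

Round 1 first-place votes: Hiro 18, Alice 0, Wendy 10, Noor 20. Noor and Hiro advance.
Runoff: Noor is ranked above Hiro on 20 ballots, Hiro above Noor on 28.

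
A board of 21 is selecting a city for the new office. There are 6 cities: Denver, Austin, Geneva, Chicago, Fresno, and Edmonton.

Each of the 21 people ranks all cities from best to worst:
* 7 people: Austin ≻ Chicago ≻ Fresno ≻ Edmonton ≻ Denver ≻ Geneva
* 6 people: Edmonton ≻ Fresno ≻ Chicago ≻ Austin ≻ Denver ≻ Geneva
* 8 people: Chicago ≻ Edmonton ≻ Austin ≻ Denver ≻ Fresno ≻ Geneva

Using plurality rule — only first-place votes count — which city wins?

First-place votes: Denver 0, Austin 7, Geneva 0, Chicago 8, Fresno 0, Edmonton 6.

Chicago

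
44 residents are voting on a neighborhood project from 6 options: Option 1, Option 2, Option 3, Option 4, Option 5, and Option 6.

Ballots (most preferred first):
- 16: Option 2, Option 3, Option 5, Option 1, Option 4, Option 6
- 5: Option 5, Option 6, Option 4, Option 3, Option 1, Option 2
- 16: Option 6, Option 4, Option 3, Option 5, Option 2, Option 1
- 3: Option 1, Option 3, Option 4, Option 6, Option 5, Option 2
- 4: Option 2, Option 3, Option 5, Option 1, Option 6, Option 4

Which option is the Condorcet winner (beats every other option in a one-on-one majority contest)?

Option 3 vs Option 1: 41–3
Option 3 vs Option 2: 24–20
Option 3 vs Option 4: 23–21
Option 3 vs Option 5: 39–5
Option 3 vs Option 6: 23–21
Option 3 beats every other option.

Option 3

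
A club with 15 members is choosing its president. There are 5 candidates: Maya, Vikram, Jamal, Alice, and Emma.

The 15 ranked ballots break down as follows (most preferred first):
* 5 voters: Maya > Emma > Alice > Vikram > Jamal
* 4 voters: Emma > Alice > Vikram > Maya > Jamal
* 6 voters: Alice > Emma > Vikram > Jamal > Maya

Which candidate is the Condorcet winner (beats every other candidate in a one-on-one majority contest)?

Emma vs Maya: 10–5
Emma vs Vikram: 15–0
Emma vs Jamal: 15–0
Emma vs Alice: 9–6
Emma beats every other candidate.

Emma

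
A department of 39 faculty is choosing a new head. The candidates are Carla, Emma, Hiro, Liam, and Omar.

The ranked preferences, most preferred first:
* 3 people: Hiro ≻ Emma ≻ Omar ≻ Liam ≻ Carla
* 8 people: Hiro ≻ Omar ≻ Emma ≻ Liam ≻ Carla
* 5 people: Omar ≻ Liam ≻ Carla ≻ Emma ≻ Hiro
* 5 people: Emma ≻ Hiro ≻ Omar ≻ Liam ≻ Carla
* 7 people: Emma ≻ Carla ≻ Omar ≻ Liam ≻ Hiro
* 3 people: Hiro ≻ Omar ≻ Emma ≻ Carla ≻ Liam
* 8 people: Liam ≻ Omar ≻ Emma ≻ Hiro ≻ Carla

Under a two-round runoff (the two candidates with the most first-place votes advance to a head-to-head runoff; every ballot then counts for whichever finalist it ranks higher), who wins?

Round 1 first-place votes: Carla 0, Emma 12, Hiro 14, Liam 8, Omar 5. Hiro and Emma advance.
Runoff: Hiro is ranked above Emma on 14 ballots, Emma above Hiro on 25.

Emma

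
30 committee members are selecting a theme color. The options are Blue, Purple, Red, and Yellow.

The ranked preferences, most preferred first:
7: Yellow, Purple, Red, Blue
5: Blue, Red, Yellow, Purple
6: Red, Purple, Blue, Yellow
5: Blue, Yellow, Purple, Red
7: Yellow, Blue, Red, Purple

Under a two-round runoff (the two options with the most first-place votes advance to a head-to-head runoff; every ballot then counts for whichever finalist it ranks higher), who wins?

Round 1 first-place votes: Blue 10, Purple 0, Red 6, Yellow 14. Yellow and Blue advance.
Runoff: Yellow is ranked above Blue on 14 ballots, Blue above Yellow on 16.

Blue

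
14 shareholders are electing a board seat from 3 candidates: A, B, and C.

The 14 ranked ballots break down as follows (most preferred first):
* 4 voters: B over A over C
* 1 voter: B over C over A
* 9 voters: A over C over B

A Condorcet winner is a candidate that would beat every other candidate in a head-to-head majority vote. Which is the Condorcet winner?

A

A vs B: 9–5
A vs C: 13–1
A beats every other candidate.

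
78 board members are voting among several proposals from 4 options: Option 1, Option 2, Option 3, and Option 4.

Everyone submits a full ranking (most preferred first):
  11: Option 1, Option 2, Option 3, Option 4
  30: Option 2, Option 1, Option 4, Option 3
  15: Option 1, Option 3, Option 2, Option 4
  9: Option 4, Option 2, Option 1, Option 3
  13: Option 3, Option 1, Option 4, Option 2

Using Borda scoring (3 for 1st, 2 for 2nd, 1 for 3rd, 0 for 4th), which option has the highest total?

Option 1: 11×3 + 30×2 + 15×3 + 9×1 + 13×2 = 173
Option 2: 11×2 + 30×3 + 15×1 + 9×2 + 13×0 = 145
Option 3: 11×1 + 30×0 + 15×2 + 9×0 + 13×3 = 80
Option 4: 11×0 + 30×1 + 15×0 + 9×3 + 13×1 = 70

Option 1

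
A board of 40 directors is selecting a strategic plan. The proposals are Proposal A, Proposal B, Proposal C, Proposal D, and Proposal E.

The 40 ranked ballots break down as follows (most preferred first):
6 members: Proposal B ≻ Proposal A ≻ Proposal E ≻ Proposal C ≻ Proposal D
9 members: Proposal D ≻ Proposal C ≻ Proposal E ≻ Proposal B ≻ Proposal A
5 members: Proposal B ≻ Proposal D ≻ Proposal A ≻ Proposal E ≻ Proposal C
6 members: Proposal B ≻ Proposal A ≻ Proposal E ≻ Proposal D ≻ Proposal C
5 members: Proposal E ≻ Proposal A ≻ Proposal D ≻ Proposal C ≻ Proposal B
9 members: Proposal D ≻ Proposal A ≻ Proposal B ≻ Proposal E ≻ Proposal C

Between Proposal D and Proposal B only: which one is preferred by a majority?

Proposal D is ranked above Proposal B on 23 ballots; Proposal B above Proposal D on 17.

Proposal D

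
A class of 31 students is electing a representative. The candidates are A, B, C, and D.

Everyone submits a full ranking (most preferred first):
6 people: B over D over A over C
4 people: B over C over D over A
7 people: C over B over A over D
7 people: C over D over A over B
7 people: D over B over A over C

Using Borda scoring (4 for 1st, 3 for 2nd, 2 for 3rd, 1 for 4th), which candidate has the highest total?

A: 6×2 + 4×1 + 7×2 + 7×2 + 7×2 = 58
B: 6×4 + 4×4 + 7×3 + 7×1 + 7×3 = 89
C: 6×1 + 4×3 + 7×4 + 7×4 + 7×1 = 81
D: 6×3 + 4×2 + 7×1 + 7×3 + 7×4 = 82

B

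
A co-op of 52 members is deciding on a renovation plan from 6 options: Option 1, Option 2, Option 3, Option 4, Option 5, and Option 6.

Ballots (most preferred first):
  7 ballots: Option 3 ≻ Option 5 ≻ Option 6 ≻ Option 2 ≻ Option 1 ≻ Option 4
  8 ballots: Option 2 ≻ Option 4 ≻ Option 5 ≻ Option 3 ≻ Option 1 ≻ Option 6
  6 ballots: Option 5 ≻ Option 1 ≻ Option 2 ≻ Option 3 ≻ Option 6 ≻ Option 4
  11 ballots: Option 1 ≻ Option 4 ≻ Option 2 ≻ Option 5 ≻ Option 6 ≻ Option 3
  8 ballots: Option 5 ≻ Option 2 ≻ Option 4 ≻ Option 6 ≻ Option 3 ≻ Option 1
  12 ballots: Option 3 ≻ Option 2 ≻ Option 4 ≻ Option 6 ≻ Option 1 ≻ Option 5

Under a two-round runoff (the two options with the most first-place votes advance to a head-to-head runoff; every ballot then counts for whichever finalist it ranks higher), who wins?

Round 1 first-place votes: Option 1 11, Option 2 8, Option 3 19, Option 4 0, Option 5 14, Option 6 0. Option 3 and Option 5 advance.
Runoff: Option 3 is ranked above Option 5 on 19 ballots, Option 5 above Option 3 on 33.

Option 5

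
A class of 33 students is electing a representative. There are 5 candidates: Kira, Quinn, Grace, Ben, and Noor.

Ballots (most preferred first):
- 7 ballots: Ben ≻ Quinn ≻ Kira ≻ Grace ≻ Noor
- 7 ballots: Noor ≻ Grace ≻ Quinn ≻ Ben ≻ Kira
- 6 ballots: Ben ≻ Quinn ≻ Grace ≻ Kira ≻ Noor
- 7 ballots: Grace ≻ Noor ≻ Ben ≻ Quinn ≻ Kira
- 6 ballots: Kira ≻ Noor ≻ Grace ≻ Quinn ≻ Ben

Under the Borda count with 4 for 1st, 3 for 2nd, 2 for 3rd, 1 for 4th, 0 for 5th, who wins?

Grace

Kira: 7×2 + 7×0 + 6×1 + 7×0 + 6×4 = 44
Quinn: 7×3 + 7×2 + 6×3 + 7×1 + 6×1 = 66
Grace: 7×1 + 7×3 + 6×2 + 7×4 + 6×2 = 80
Ben: 7×4 + 7×1 + 6×4 + 7×2 + 6×0 = 73
Noor: 7×0 + 7×4 + 6×0 + 7×3 + 6×3 = 67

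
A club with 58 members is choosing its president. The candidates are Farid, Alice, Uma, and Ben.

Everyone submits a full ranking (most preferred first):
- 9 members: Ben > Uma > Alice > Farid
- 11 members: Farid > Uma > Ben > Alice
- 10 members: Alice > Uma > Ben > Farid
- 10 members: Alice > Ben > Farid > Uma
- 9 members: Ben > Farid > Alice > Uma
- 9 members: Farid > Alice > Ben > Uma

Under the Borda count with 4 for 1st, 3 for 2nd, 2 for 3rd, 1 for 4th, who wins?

Ben

Farid: 9×1 + 11×4 + 10×1 + 10×2 + 9×3 + 9×4 = 146
Alice: 9×2 + 11×1 + 10×4 + 10×4 + 9×2 + 9×3 = 154
Uma: 9×3 + 11×3 + 10×3 + 10×1 + 9×1 + 9×1 = 118
Ben: 9×4 + 11×2 + 10×2 + 10×3 + 9×4 + 9×2 = 162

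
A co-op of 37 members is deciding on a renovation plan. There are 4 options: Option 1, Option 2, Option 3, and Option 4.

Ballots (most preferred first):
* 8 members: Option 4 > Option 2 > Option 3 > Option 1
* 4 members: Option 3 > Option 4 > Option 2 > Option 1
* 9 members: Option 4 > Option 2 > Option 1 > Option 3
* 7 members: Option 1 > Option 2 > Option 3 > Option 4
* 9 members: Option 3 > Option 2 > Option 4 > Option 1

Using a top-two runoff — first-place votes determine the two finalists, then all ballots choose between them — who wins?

Option 3

Round 1 first-place votes: Option 1 7, Option 2 0, Option 3 13, Option 4 17. Option 4 and Option 3 advance.
Runoff: Option 4 is ranked above Option 3 on 17 ballots, Option 3 above Option 4 on 20.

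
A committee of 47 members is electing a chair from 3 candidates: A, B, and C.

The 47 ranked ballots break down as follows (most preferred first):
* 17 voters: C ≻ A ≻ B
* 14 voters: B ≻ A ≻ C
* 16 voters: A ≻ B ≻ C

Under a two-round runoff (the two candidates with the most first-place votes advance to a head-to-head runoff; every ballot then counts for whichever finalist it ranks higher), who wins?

Round 1 first-place votes: A 16, B 14, C 17. C and A advance.
Runoff: C is ranked above A on 17 ballots, A above C on 30.

A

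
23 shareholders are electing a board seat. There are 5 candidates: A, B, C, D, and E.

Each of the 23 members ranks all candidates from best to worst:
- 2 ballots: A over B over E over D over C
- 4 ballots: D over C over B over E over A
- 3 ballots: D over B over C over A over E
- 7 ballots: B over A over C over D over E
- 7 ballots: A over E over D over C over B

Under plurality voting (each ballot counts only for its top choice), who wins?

First-place votes: A 9, B 7, C 0, D 7, E 0.

A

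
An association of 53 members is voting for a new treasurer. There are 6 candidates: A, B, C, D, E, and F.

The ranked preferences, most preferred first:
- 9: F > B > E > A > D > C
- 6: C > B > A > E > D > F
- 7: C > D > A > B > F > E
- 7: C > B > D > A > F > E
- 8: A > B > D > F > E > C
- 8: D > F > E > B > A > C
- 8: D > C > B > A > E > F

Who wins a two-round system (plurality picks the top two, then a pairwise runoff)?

D

Round 1 first-place votes: A 8, B 0, C 20, D 16, E 0, F 9. C and D advance.
Runoff: C is ranked above D on 20 ballots, D above C on 33.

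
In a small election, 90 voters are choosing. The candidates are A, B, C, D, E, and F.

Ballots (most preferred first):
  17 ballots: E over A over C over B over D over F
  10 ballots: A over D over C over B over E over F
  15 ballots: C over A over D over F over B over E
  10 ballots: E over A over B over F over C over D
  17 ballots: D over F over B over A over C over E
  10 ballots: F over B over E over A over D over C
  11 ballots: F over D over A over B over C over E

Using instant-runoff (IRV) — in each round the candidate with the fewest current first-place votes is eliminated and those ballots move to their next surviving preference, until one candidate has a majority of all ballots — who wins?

D

Round 1: A 10, B 0, C 15, D 17, E 27, F 21. B eliminated.
Round 2: A 10, C 15, D 17, E 27, F 21. A eliminated.
Round 3: C 15, D 27, E 27, F 21. C eliminated.
Round 4: D 42, E 27, F 21. F eliminated.
Round 5: D 53, E 37. D has a majority (≥46).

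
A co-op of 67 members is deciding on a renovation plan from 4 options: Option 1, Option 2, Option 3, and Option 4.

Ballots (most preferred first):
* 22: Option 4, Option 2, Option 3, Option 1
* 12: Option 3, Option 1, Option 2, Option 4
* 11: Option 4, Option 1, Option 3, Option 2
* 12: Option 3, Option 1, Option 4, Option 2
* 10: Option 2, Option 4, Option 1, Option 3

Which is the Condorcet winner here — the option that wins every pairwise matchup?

Option 4 vs Option 1: 43–24
Option 4 vs Option 2: 45–22
Option 4 vs Option 3: 43–24
Option 4 beats every other option.

Option 4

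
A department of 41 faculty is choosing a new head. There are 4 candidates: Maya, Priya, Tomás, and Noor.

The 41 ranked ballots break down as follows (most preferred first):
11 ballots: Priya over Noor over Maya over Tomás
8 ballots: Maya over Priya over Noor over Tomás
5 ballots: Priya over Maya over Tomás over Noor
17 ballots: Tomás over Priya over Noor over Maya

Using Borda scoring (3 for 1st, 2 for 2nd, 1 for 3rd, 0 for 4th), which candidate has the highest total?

Priya

Maya: 11×1 + 8×3 + 5×2 + 17×0 = 45
Priya: 11×3 + 8×2 + 5×3 + 17×2 = 98
Tomás: 11×0 + 8×0 + 5×1 + 17×3 = 56
Noor: 11×2 + 8×1 + 5×0 + 17×1 = 47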